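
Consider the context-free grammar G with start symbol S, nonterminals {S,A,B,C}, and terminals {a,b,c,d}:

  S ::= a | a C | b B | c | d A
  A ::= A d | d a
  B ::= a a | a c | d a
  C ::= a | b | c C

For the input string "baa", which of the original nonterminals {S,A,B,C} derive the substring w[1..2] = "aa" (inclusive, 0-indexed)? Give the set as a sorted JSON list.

CNF form of G:
  S -> T0 A | T1 C | T3 B | a | c
  A -> A T0 | T0 T1
  B -> T0 T1 | T1 T1 | T1 T2
  C -> T2 C | a | b
  T0 -> d
  T1 -> a
  T2 -> c
  T3 -> b

CYK table (by increasing span) (cells [i..j] with 1 ≤ i ≤ j ≤ 2 only):
  [1..1]={C,S,T1}  "a"  orig:{C,S}
  [2..2]={C,S,T1}  "a"  orig:{C,S}
  [1..2]={B,S}  "aa"

Original NTs in T[1,2] deriving "aa": ["B", "S"]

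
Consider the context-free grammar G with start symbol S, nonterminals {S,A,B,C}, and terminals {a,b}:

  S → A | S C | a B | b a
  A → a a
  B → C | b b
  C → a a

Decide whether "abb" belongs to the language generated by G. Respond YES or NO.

CNF form of G:
  S -> S C | T0 B | T0 T0 | T1 T0
  A -> T0 T0
  B -> T0 T0 | T1 T1
  C -> T0 T0
  T0 -> a
  T1 -> b

Fill CYK table bottom-up:
  T[0,0] 'a' = {T0}  orig:{}
  T[1,1] 'b' = {T1}  orig:{}
  T[2,2] 'b' = {T1}  orig:{}
  T[0,1] 'ab' = ∅
  T[1,2] 'bb' = {B}
  T[0,2] 'abb' = {S}

S ∈ T[0,2] ⇒ YES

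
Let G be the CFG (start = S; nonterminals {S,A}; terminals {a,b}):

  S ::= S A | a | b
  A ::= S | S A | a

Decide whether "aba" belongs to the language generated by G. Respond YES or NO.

CNF form of G:
  S -> S A | a | b
  A -> S A | a | b

CYK table (by increasing span):
  [0..0]={A,S}  "a"
  [1..1]={A,S}  "b"
  [2..2]={A,S}  "a"
  [0..1]={A,S}  "ab"
  [1..2]={A,S}  "ba"
  [0..2]={A,S}  "aba"

S ∈ T[0,2] ⇒ YES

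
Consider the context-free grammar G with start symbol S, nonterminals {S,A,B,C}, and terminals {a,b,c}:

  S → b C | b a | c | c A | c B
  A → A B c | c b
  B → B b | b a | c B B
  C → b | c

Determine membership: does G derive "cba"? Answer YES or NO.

CNF form of G:
  S -> T0 A | T0 B | T1 C | T1 T2 | c
  A -> A X3 | T0 T1
  B -> B T1 | T0 X4 | T1 T2
  C -> b | c
  T0 -> c
  T1 -> b
  T2 -> a
  X3 -> B T0
  X4 -> B B

CYK table (by increasing span):
  T[0,0] 'c' = {C,S,T0}  orig:{C,S}
  T[1,1] 'b' = {C,T1}  orig:{C}
  T[2,2] 'a' = {T2}  orig:{}
  T[0,1] 'cb' = {A}
  T[1,2] 'ba' = {B,S}
  T[0,2] 'cba' = {S}

S ∈ T[0,2] ⇒ YES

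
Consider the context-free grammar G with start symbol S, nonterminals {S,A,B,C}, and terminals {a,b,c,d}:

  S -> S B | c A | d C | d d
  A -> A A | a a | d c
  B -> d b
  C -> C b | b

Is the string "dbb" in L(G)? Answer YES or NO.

CNF form of G:
  S -> S B | T1 C | T1 T1 | T2 A
  A -> A A | T0 T0 | T1 T2
  B -> T1 T3
  C -> C T3 | b
  T0 -> a
  T1 -> d
  T2 -> c
  T3 -> b

CYK fill:
  cell(0,0) d: {T1}  orig:{}
  cell(1,1) b: {C,T3}  orig:{C}
  cell(2,2) b: {C,T3}  orig:{C}
  cell(0,1) db: {B,S}
  cell(1,2) bb: {C}
  cell(0,2) dbb: {S}

S ∈ T[0,2] ⇒ YES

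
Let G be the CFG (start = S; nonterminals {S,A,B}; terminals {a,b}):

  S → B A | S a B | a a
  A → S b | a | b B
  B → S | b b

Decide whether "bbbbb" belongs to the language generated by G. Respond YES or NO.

CNF form of G:
  S -> B A | S X3 | T1 T1
  A -> S T0 | T0 B | a
  B -> B A | S X2 | T0 T0 | T1 T1
  T0 -> b
  T1 -> a
  X2 -> T1 B
  X3 -> T1 B

CYK table (by increasing span):
  T[0,0] 'b' = {T0}  orig:{}
  T[1,1] 'b' = {T0}  orig:{}
  T[2,2] 'b' = {T0}  orig:{}
  T[3,3] 'b' = {T0}  orig:{}
  T[4,4] 'b' = {T0}  orig:{}
  T[0,1] 'bb' = {B}
  T[1,2] 'bb' = {B}
  T[2,3] 'bb' = {B}
  T[3,4] 'bb' = {B}
  T[0,2] 'bbb' = {A}
  T[1,3] 'bbb' = {A}
  T[2,4] 'bbb' = {A}
  T[0,3] 'bbbb' = ∅
  T[1,4] 'bbbb' = ∅
  T[0,4] 'bbbbb' = {B,S}

S ∈ T[0,4] ⇒ YES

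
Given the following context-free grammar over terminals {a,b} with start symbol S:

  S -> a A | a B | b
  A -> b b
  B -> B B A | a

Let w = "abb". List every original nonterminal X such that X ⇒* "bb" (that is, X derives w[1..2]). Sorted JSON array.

Convert to CNF:
  S -> T1 A | T1 B | b
  A -> T0 T0
  B -> B X2 | a
  T0 -> b
  T1 -> a
  X2 -> B A

Fill CYK table bottom-up — only the sub-triangle for w[1..2]:
  T[1,1] 'b' = {S,T0}  orig:{S}
  T[2,2] 'b' = {S,T0}  orig:{S}
  T[1,2] 'bb' = {A}

Original NTs in T[1,2] deriving "bb": ["A"]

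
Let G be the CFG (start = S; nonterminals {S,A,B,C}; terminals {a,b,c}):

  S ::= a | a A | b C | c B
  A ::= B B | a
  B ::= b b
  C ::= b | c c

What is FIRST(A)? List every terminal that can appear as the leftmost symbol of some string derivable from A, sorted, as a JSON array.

FIRST iteration:
[1]
  A via A→a: +{a}
  B via B→b b: +{b}
  C via C→b: +{b}
  C via C→c c: +{c}
  S via S→a: +{a}
  S via S→b C: +{b}
  S via S→c B: +{c}
  FIRST[S]={a,b,c}  FIRST[A]={a}  FIRST[B]={b}  FIRST[C]={b,c}
[2]
  A via A→B B: +{b}
  FIRST[S]={a,b,c}  FIRST[A]={a,b}  FIRST[B]={b}  FIRST[C]={b,c}
[3] (no change)
  FIRST[S]={a,b,c}  FIRST[A]={a,b}  FIRST[B]={b}  FIRST[C]={b,c}

FIRST(A) = ["a", "b"]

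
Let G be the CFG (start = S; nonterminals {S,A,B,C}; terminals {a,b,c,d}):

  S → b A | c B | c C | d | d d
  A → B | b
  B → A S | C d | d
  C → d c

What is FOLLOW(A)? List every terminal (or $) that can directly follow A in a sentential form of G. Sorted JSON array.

FIRST sets, iterate to fixpoint:
[1]
  A via A→b: +{b}
  B via B→A S: +{b}
  B via B→d: +{d}
  C via C→d c: +{d}
  S via S→b A: +{b}
  S via S→c B: +{c}
  S via S→d: +{d}
  FIRST[S]={b,c,d}  FIRST[A]={b}  FIRST[B]={b,d}  FIRST[C]={d}
[2]
  A via A→B: +{d}
  FIRST[S]={b,c,d}  FIRST[A]={b,d}  FIRST[B]={b,d}  FIRST[C]={d}
[3] (no change)
  FIRST[S]={b,c,d}  FIRST[A]={b,d}  FIRST[B]={b,d}  FIRST[C]={d}

Compute FOLLOW by fixpoint:
initialize: $ ∈ FOLLOW(S)
round 1:
  B→A S: FOLLOW(A) ⊇ FIRST(S) = {b,c,d}; new: +{b,c,d}
  B→C d: FOLLOW(C) ⊇ FIRST(d) = {d}; new: +{d}
  S→b A: FOLLOW(A) ⊇ FOLLOW(S) ⊇ {$}; new: +{$}
  S→c B: FOLLOW(B) ⊇ FOLLOW(S) ⊇ {$}; new: +{$}
  S→c C: FOLLOW(C) ⊇ FOLLOW(S) ⊇ {$}; new: +{$}
  FOLLOW[S]={$}  FOLLOW[A]={$,b,c,d}  FOLLOW[B]={$}  FOLLOW[C]={$,d}
round 2:
  A→B: FOLLOW(B) ⊇ FOLLOW(A) ⊇ {$,b,c,d}; new: +{b,c,d}
  B→A S: FOLLOW(S) ⊇ FOLLOW(B) ⊇ {$,b,c,d}; new: +{b,c,d}
  S→c C: FOLLOW(C) ⊇ FOLLOW(S) ⊇ {$,b,c,d}; new: +{b,c}
  FOLLOW[S]={$,b,c,d}  FOLLOW[A]={$,b,c,d}  FOLLOW[B]={$,b,c,d}  FOLLOW[C]={$,b,c,d}
round 3: — fixpoint
  FOLLOW[S]={$,b,c,d}  FOLLOW[A]={$,b,c,d}  FOLLOW[B]={$,b,c,d}  FOLLOW[C]={$,b,c,d}

FOLLOW(A) = ["$", "b", "c", "d"]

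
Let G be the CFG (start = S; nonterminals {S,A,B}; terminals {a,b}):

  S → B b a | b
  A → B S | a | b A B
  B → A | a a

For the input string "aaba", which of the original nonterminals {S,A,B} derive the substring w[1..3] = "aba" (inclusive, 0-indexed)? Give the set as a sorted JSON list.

CNF form of G:
  S -> B X4 | b
  A -> B S | T0 X2 | a
  B -> B S | T0 X3 | T1 T1 | a
  T0 -> b
  T1 -> a
  X2 -> A B
  X3 -> A B
  X4 -> T0 T1

CYK table (by increasing span) — only the sub-triangle for w[1..3]:
  [1..1]={A,B,T1}  "a"  orig:{A,B}
  [2..2]={S,T0}  "b"  orig:{S}
  [3..3]={A,B,T1}  "a"  orig:{A,B}
  [1..2]={A,B}  "ab"
  [2..3]={X4}  "ba"  orig:{}
  [1..3]={S,X2,X3}  "aba"  orig:{S}

Original NTs in T[1,3] deriving "aba": ["S"]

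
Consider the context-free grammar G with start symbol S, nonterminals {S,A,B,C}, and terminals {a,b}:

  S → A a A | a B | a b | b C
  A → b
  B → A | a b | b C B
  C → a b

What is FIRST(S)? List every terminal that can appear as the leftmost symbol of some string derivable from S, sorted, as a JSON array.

FIRST sets, iterate to fixpoint:
iter 1:
  A via A→b: +{b}
  B via B→A: +{b}
  B via B→a b: +{a}
  C via C→a b: +{a}
  S via S→A a A: +{b}
  S via S→a B: +{a}
  FIRST(S)={a,b}  FIRST(A)={b}  FIRST(B)={a,b}  FIRST(C)={a}
iter 2: (no change)
  FIRST(S)={a,b}  FIRST(A)={b}  FIRST(B)={a,b}  FIRST(C)={a}

FIRST(S) = ["a", "b"]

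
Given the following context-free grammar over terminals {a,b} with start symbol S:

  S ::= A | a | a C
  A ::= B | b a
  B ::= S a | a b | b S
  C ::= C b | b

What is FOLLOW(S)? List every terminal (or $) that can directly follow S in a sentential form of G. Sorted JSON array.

FIRST iteration:
iter 1:
  A via A→b a: +{b}
  B via B→a b: +{a}
  B via B→b S: +{b}
  C via C→b: +{b}
  S via S→A: +{b}
  S via S→a: +{a}
  S: {a,b}  A: {b}  B: {a,b}  C: {b}
iter 2:
  A via A→B: +{a}
  S: {a,b}  A: {a,b}  B: {a,b}  C: {b}
iter 3: (stable)
  S: {a,b}  A: {a,b}  B: {a,b}  C: {b}

Compute FOLLOW by fixpoint:
FOLLOW(S) := {$}
pass 1:
  B→S a: FOLLOW(S) ⊇ FIRST(a) = {a}; new: +{a}
  C→C b: FOLLOW(C) ⊇ FIRST(b) = {b}; new: +{b}
  S→A: FOLLOW(A) ⊇ FOLLOW(S) ⊇ {$,a}; new: +{$,a}
  S→a C: FOLLOW(C) ⊇ FOLLOW(S) ⊇ {$,a}; new: +{$,a}
  FOLLOW(S)={$,a}  FOLLOW(A)={$,a}  FOLLOW(B)={}  FOLLOW(C)={$,a,b}
pass 2:
  A→B: FOLLOW(B) ⊇ FOLLOW(A) ⊇ {$,a}; new: +{$,a}
  FOLLOW(S)={$,a}  FOLLOW(A)={$,a}  FOLLOW(B)={$,a}  FOLLOW(C)={$,a,b}
pass 3: (no change)
  FOLLOW(S)={$,a}  FOLLOW(A)={$,a}  FOLLOW(B)={$,a}  FOLLOW(C)={$,a,b}

FOLLOW(S) = ["$", "a"]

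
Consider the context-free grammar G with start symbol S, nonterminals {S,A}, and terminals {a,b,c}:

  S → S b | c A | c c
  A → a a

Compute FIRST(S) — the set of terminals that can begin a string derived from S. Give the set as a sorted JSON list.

Compute FIRST by fixpoint:
[1]
  A via A→a a: +{a}
  S via S→c A: +{c}
  FIRST[S]={c}  FIRST[A]={a}
[2] done
  FIRST[S]={c}  FIRST[A]={a}

FIRST(S) = ["c"]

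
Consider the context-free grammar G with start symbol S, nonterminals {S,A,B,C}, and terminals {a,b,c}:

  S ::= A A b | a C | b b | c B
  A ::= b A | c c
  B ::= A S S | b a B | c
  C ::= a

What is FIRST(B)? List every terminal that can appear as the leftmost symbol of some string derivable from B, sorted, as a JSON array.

FIRST sets, iterate to fixpoint:
iter 1:
  A via A→b A: +{b}
  A via A→c c: +{c}
  B via B→A S S: +{b,c}
  C via C→a: +{a}
  S via S→A A b: +{b,c}
  S via S→a C: +{a}
  S: {a,b,c}  A: {b,c}  B: {b,c}  C: {a}
iter 2: — fixpoint
  S: {a,b,c}  A: {b,c}  B: {b,c}  C: {a}

FIRST(B) = ["b", "c"]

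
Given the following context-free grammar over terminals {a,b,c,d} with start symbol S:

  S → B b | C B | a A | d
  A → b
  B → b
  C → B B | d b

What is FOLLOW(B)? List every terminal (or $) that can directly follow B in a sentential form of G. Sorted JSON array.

FIRST iteration:
pass 1:
  A via A→b: +{b}
  B via B→b: +{b}
  C via C→B B: +{b}
  C via C→d b: +{d}
  S via S→B b: +{b}
  S via S→C B: +{d}
  S via S→a A: +{a}
  S: {a,b,d}  A: {b}  B: {b}  C: {b,d}
pass 2: done
  S: {a,b,d}  A: {b}  B: {b}  C: {b,d}

FOLLOW sets:
seed FOLLOW(S) with $
iter 1:
  C→B B: FOLLOW(B) ⊇ FIRST(B) = {b}; new: +{b}
  S→C B: FOLLOW(C) ⊇ FIRST(B) = {b}; new: +{b}
  S→C B: FOLLOW(B) ⊇ FOLLOW(S) ⊇ {$}; new: +{$}
  S→a A: FOLLOW(A) ⊇ FOLLOW(S) ⊇ {$}; new: +{$}
  FOLLOW(S)={$}  FOLLOW(A)={$}  FOLLOW(B)={$,b}  FOLLOW(C)={b}
iter 2: done
  FOLLOW(S)={$}  FOLLOW(A)={$}  FOLLOW(B)={$,b}  FOLLOW(C)={b}

FOLLOW(B) = ["$", "b"]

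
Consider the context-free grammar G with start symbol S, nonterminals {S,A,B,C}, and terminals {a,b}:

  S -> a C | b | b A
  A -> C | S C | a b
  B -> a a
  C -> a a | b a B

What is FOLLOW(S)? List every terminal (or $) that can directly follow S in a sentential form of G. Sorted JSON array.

FIRST sets, iterate to fixpoint:
[1]
  A via A→a b: +{a}
  B via B→a a: +{a}
  C via C→a a: +{a}
  C via C→b a B: +{b}
  S via S→a C: +{a}
  S via S→b: +{b}
  S: {a,b}  A: {a}  B: {a}  C: {a,b}
[2]
  A via A→C: +{b}
  S: {a,b}  A: {a,b}  B: {a}  C: {a,b}
[3] — fixpoint
  S: {a,b}  A: {a,b}  B: {a}  C: {a,b}

Compute FOLLOW by fixpoint:
FOLLOW(S) := {$}
round 1:
  A→S C: FOLLOW(S) ⊇ FIRST(C) = {a,b}; new: +{a,b}
  S→a C: FOLLOW(C) ⊇ FOLLOW(S) ⊇ {$,a,b}; new: +{$,a,b}
  S→b A: FOLLOW(A) ⊇ FOLLOW(S) ⊇ {$,a,b}; new: +{$,a,b}
  S: {$,a,b}  A: {$,a,b}  B: {}  C: {$,a,b}
round 2:
  C→b a B: FOLLOW(B) ⊇ FOLLOW(C) ⊇ {$,a,b}; new: +{$,a,b}
  S: {$,a,b}  A: {$,a,b}  B: {$,a,b}  C: {$,a,b}
round 3: done
  S: {$,a,b}  A: {$,a,b}  B: {$,a,b}  C: {$,a,b}

FOLLOW(S) = ["$", "a", "b"]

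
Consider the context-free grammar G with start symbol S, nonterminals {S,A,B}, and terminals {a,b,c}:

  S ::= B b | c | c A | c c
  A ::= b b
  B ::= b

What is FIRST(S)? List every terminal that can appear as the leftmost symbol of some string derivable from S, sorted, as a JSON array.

FIRST iteration:
[1]
  A via A→b b: +{b}
  B via B→b: +{b}
  S via S→B b: +{b}
  S via S→c: +{c}
  S: {b,c}  A: {b}  B: {b}
[2] (stable)
  S: {b,c}  A: {b}  B: {b}

FIRST(S) = ["b", "c"]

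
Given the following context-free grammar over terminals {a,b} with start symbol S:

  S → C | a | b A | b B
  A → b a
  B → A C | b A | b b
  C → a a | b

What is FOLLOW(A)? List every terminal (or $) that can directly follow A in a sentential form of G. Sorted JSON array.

FIRST sets, iterate to fixpoint:
iter 1:
  A via A→b a: +{b}
  B via B→A C: +{b}
  C via C→a a: +{a}
  C via C→b: +{b}
  S via S→C: +{a,b}
  FIRST[S]={a,b}  FIRST[A]={b}  FIRST[B]={b}  FIRST[C]={a,b}
iter 2: — fixpoint
  FIRST[S]={a,b}  FIRST[A]={b}  FIRST[B]={b}  FIRST[C]={a,b}

Compute FOLLOW by fixpoint:
FOLLOW(S) := {$}
pass 1:
  B→A C: FOLLOW(A) ⊇ FIRST(C) = {a,b}; new: +{a,b}
  S→C: FOLLOW(C) ⊇ FOLLOW(S) ⊇ {$}; new: +{$}
  S→b A: FOLLOW(A) ⊇ FOLLOW(S) ⊇ {$}; new: +{$}
  S→b B: FOLLOW(B) ⊇ FOLLOW(S) ⊇ {$}; new: +{$}
  FOLLOW(S)={$}  FOLLOW(A)={$,a,b}  FOLLOW(B)={$}  FOLLOW(C)={$}
pass 2: (no change)
  FOLLOW(S)={$}  FOLLOW(A)={$,a,b}  FOLLOW(B)={$}  FOLLOW(C)={$}

FOLLOW(A) = ["$", "a", "b"]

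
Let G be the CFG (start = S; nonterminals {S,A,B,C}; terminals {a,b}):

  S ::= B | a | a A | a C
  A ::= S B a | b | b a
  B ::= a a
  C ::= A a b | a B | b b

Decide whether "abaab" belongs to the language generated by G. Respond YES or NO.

CNF form of G:
  S -> T0 A | T0 C | T0 T0 | a
  A -> S X2 | T1 T0 | b
  B -> T0 T0
  C -> A X3 | T0 B | T1 T1
  T0 -> a
  T1 -> b
  X2 -> B T0
  X3 -> T0 T1

CYK table (by increasing span):
  T[0,0] 'a' = {S,T0}  orig:{S}
  T[1,1] 'b' = {A,T1}  orig:{A}
  T[2,2] 'a' = {S,T0}  orig:{S}
  T[3,3] 'a' = {S,T0}  orig:{S}
  T[4,4] 'b' = {A,T1}  orig:{A}
  T[0,1] 'ab' = {S,X3}  orig:{S}
  T[1,2] 'ba' = {A}
  T[2,3] 'aa' = {B,S}
  T[3,4] 'ab' = {S,X3}  orig:{S}
  T[0,2] 'aba' = {S}
  T[1,3] 'baa' = ∅
  T[2,4] 'aab' = ∅
  T[0,3] 'abaa' = ∅
  T[1,4] 'baab' = {C}
  T[0,4] 'abaab' = {S}

S ∈ T[0,4] ⇒ YES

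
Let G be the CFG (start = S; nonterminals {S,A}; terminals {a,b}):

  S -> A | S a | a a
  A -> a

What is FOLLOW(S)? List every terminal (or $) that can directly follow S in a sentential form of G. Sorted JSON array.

Compute FIRST by fixpoint:
[1]
  A via A→a: +{a}
  S via S→A: +{a}
  FIRST(S)={a}  FIRST(A)={a}
[2] — fixpoint
  FIRST(S)={a}  FIRST(A)={a}

Compute FOLLOW by fixpoint:
FOLLOW(S) := {$}
round 1:
  S→A: FOLLOW(A) ⊇ FOLLOW(S) ⊇ {$}; new: +{$}
  S→S a: FOLLOW(S) ⊇ FIRST(a) = {a}; new: +{a}
  S: {$,a}  A: {$}
round 2:
  S→A: FOLLOW(A) ⊇ FOLLOW(S) ⊇ {$,a}; new: +{a}
  S: {$,a}  A: {$,a}
round 3: done
  S: {$,a}  A: {$,a}

FOLLOW(S) = ["$", "a"]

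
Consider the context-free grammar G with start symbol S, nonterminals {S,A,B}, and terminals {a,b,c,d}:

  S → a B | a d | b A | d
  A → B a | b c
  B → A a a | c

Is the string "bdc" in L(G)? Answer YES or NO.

Convert to CNF:
  S -> T0 B | T0 T3 | T1 A | d
  A -> B T0 | T1 T2
  B -> A X4 | c
  T0 -> a
  T1 -> b
  T2 -> c
  T3 -> d
  X4 -> T0 T0

CYK fill:
  cell(0,0) b: {T1}  orig:{}
  cell(1,1) d: {S,T3}  orig:{S}
  cell(2,2) c: {B,T2}  orig:{B}
  cell(0,1) bd: ∅
  cell(1,2) dc: ∅
  cell(0,2) bdc: ∅

S ∉ T[0,2] ⇒ NO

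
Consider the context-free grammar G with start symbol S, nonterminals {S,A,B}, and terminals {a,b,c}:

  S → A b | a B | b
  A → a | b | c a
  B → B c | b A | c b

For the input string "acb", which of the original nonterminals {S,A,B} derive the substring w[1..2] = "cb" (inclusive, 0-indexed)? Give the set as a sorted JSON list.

CNF form of G:
  S -> A T2 | T1 B | b
  A -> T0 T1 | a | b
  B -> B T0 | T0 T2 | T2 A
  T0 -> c
  T1 -> a
  T2 -> b

CYK table (by increasing span) (cells [i..j] with 1 ≤ i ≤ j ≤ 2 only):
  cell(1,1) c: {T0}  orig:{}
  cell(2,2) b: {A,S,T2}  orig:{A,S}
  cell(1,2) cb: {B}

Original NTs in T[1,2] deriving "cb": ["B"]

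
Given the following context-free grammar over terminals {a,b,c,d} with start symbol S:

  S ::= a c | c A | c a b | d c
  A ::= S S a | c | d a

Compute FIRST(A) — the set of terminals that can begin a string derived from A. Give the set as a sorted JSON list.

FIRST iteration:
[1]
  A via A→c: +{c}
  A via A→d a: +{d}
  S via S→a c: +{a}
  S via S→c A: +{c}
  S via S→d c: +{d}
  FIRST[S]={a,c,d}  FIRST[A]={c,d}
[2]
  A via A→S S a: +{a}
  FIRST[S]={a,c,d}  FIRST[A]={a,c,d}
[3] done
  FIRST[S]={a,c,d}  FIRST[A]={a,c,d}

FIRST(A) = ["a", "c", "d"]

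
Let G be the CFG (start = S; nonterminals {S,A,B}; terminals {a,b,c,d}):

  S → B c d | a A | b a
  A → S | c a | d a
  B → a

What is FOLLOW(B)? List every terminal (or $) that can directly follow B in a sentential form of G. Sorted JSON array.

FIRST iteration:
iter 1:
  A via A→c a: +{c}
  A via A→d a: +{d}
  B via B→a: +{a}
  S via S→B c d: +{a}
  S via S→b a: +{b}
  S: {a,b}  A: {c,d}  B: {a}
iter 2:
  A via A→S: +{a,b}
  S: {a,b}  A: {a,b,c,d}  B: {a}
iter 3: (no change)
  S: {a,b}  A: {a,b,c,d}  B: {a}

Compute FOLLOW by fixpoint:
initialize: $ ∈ FOLLOW(S)
iter 1:
  S→B c d: FOLLOW(B) ⊇ FIRST(c) = {c}; new: +{c}
  S→a A: FOLLOW(A) ⊇ FOLLOW(S) ⊇ {$}; new: +{$}
  FOLLOW[S]={$}  FOLLOW[A]={$}  FOLLOW[B]={c}
iter 2: (no change)
  FOLLOW[S]={$}  FOLLOW[A]={$}  FOLLOW[B]={c}

FOLLOW(B) = ["c"]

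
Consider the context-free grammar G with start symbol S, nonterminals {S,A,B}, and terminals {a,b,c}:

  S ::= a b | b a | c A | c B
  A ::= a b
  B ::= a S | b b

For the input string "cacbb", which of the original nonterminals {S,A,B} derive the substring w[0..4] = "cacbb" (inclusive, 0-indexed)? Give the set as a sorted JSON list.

CNF form of G:
  S -> T0 T1 | T1 T0 | T2 A | T2 B
  A -> T0 T1
  B -> T0 S | T1 T1
  T0 -> a
  T1 -> b
  T2 -> c

CYK table (by increasing span) — only the sub-triangle for w[0..4]:
  [0..0]={T2}  "c"  orig:{}
  [1..1]={T0}  "a"  orig:{}
  [2..2]={T2}  "c"  orig:{}
  [3..3]={T1}  "b"  orig:{}
  [4..4]={T1}  "b"  orig:{}
  [0..1]=∅  "ca"
  [1..2]=∅  "ac"
  [2..3]=∅  "cb"
  [3..4]={B}  "bb"
  [0..2]=∅  "cac"
  [1..3]=∅  "acb"
  [2..4]={S}  "cbb"
  [0..3]=∅  "cacb"
  [1..4]={B}  "acbb"
  [0..4]={S}  "cacbb"

Original NTs in T[0,4] deriving "cacbb": ["S"]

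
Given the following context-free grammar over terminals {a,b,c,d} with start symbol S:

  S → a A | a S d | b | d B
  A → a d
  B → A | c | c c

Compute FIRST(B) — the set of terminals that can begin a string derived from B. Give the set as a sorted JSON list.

Compute FIRST by fixpoint:
round 1:
  A via A→a d: +{a}
  B via B→A: +{a}
  B via B→c: +{c}
  S via S→a A: +{a}
  S via S→b: +{b}
  S via S→d B: +{d}
  FIRST(S)={a,b,d}  FIRST(A)={a}  FIRST(B)={a,c}
round 2: (stable)
  FIRST(S)={a,b,d}  FIRST(A)={a}  FIRST(B)={a,c}

FIRST(B) = ["a", "c"]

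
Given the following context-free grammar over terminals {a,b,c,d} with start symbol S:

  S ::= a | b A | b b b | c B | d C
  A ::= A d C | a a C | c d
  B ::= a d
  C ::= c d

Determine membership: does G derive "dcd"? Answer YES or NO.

Convert to CNF:
  S -> T0 C | T2 B | T3 A | T3 X6 | a
  A -> A X4 | T1 X5 | T2 T0
  B -> T1 T0
  C -> T2 T0
  T0 -> d
  T1 -> a
  T2 -> c
  T3 -> b
  X4 -> T0 C
  X5 -> T1 C
  X6 -> T3 T3

CYK fill:
  T[0,0] 'd' = {T0}  orig:{}
  T[1,1] 'c' = {T2}  orig:{}
  T[2,2] 'd' = {T0}  orig:{}
  T[0,1] 'dc' = ∅
  T[1,2] 'cd' = {A,C}
  T[0,2] 'dcd' = {S,X4}  orig:{S}

S ∈ T[0,2] ⇒ YES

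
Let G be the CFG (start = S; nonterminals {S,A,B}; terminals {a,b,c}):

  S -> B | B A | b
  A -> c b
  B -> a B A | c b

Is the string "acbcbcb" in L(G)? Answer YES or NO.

CNF form of G:
  S -> B A | T0 T1 | T2 X4 | b
  A -> T0 T1
  B -> T0 T1 | T2 X3
  T0 -> c
  T1 -> b
  T2 -> a
  X3 -> B A
  X4 -> B A

Fill CYK table bottom-up:
  [0..0]={T2}  "a"  orig:{}
  [1..1]={T0}  "c"  orig:{}
  [2..2]={S,T1}  "b"  orig:{S}
  [3..3]={T0}  "c"  orig:{}
  [4..4]={S,T1}  "b"  orig:{S}
  [5..5]={T0}  "c"  orig:{}
  [6..6]={S,T1}  "b"  orig:{S}
  [0..1]=∅  "ac"
  [1..2]={A,B,S}  "cb"
  [2..3]=∅  "bc"
  [3..4]={A,B,S}  "cb"
  [4..5]=∅  "bc"
  [5..6]={A,B,S}  "cb"
  [0..2]=∅  "acb"
  [1..3]=∅  "cbc"
  [2..4]=∅  "bcb"
  [3..5]=∅  "cbc"
  [4..6]=∅  "bcb"
  [0..3]=∅  "acbc"
  [1..4]={S,X3,X4}  "cbcb"  orig:{S}
  [2..5]=∅  "bcbc"
  [3..6]={S,X3,X4}  "cbcb"  orig:{S}
  [0..4]={B,S}  "acbcb"
  [1..5]=∅  "cbcbc"
  [2..6]=∅  "bcbcb"
  [0..5]=∅  "acbcbc"
  [1..6]=∅  "cbcbcb"
  [0..6]={S,X3,X4}  "acbcbcb"  orig:{S}

S ∈ T[0,6] ⇒ YES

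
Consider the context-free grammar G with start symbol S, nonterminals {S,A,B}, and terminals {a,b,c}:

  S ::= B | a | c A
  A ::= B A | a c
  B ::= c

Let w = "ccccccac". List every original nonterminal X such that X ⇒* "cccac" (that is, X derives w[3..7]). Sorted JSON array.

Convert to CNF:
  S -> T1 A | a | c
  A -> B A | T0 T1
  B -> c
  T0 -> a
  T1 -> c

CYK table (by increasing span) — only the sub-triangle for w[3..7]:
  T[3,3] 'c' = {B,S,T1}  orig:{B,S}
  T[4,4] 'c' = {B,S,T1}  orig:{B,S}
  T[5,5] 'c' = {B,S,T1}  orig:{B,S}
  T[6,6] 'a' = {S,T0}  orig:{S}
  T[7,7] 'c' = {B,S,T1}  orig:{B,S}
  T[3,4] 'cc' = ∅
  T[4,5] 'cc' = ∅
  T[5,6] 'ca' = ∅
  T[6,7] 'ac' = {A}
  T[3,5] 'ccc' = ∅
  T[4,6] 'cca' = ∅
  T[5,7] 'cac' = {A,S}
  T[3,6] 'ccca' = ∅
  T[4,7] 'ccac' = {A,S}
  T[3,7] 'cccac' = {A,S}

Original NTs in T[3,7] deriving "cccac": ["A", "S"]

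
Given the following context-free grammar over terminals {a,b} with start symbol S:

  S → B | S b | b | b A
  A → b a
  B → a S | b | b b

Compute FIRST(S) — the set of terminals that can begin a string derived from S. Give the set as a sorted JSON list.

Compute FIRST by fixpoint:
iter 1:
  A via A→b a: +{b}
  B via B→a S: +{a}
  B via B→b: +{b}
  S via S→B: +{a,b}
  S: {a,b}  A: {b}  B: {a,b}
iter 2: — fixpoint
  S: {a,b}  A: {b}  B: {a,b}

FIRST(S) = ["a", "b"]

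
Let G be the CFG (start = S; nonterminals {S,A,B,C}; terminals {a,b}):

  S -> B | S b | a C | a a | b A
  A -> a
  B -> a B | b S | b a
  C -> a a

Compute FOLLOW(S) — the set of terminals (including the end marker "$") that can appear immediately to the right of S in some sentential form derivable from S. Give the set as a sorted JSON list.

Compute FIRST by fixpoint:
pass 1:
  A via A→a: +{a}
  B via B→a B: +{a}
  B via B→b S: +{b}
  C via C→a a: +{a}
  S via S→B: +{a,b}
  FIRST(S)={a,b}  FIRST(A)={a}  FIRST(B)={a,b}  FIRST(C)={a}
pass 2: done
  FIRST(S)={a,b}  FIRST(A)={a}  FIRST(B)={a,b}  FIRST(C)={a}

FOLLOW sets:
FOLLOW(S) := {$}
round 1:
  S→B: FOLLOW(B) ⊇ FOLLOW(S) ⊇ {$}; new: +{$}
  S→S b: FOLLOW(S) ⊇ FIRST(b) = {b}; new: +{b}
  S→a C: FOLLOW(C) ⊇ FOLLOW(S) ⊇ {$,b}; new: +{$,b}
  S→b A: FOLLOW(A) ⊇ FOLLOW(S) ⊇ {$,b}; new: +{$,b}
  FOLLOW[S]={$,b}  FOLLOW[A]={$,b}  FOLLOW[B]={$}  FOLLOW[C]={$,b}
round 2:
  S→B: FOLLOW(B) ⊇ FOLLOW(S) ⊇ {$,b}; new: +{b}
  FOLLOW[S]={$,b}  FOLLOW[A]={$,b}  FOLLOW[B]={$,b}  FOLLOW[C]={$,b}
round 3: done
  FOLLOW[S]={$,b}  FOLLOW[A]={$,b}  FOLLOW[B]={$,b}  FOLLOW[C]={$,b}

FOLLOW(S) = ["$", "b"]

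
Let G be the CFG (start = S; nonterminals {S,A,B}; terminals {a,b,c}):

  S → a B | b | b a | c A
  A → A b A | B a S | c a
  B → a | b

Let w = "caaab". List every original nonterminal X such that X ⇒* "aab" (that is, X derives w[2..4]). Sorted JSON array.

CNF form of G:
  S -> T0 T1 | T1 B | T2 A | b
  A -> A X3 | B X4 | T2 T1
  B -> a | b
  T0 -> b
  T1 -> a
  T2 -> c
  X3 -> T0 A
  X4 -> T1 S

CYK fill, restricted to cells inside w[2..4]:
  T[2,2] 'a' = {B,T1}  orig:{B}
  T[3,3] 'a' = {B,T1}  orig:{B}
  T[4,4] 'b' = {B,S,T0}  orig:{B,S}
  T[2,3] 'aa' = {S}
  T[3,4] 'ab' = {S,X4}  orig:{S}
  T[2,4] 'aab' = {A,X4}  orig:{A}

Original NTs in T[2,4] deriving "aab": ["A"]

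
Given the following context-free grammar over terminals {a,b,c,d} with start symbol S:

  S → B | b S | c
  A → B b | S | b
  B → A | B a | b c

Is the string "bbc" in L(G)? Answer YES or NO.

CNF form of G:
  S -> B T0 | B T1 | T1 S | T1 T2 | b | c
  A -> B T0 | B T1 | T1 S | T1 T2 | b | c
  B -> B T0 | B T1 | T1 S | T1 T2 | b | c
  T0 -> a
  T1 -> b
  T2 -> c

CYK table (by increasing span):
  T[0,0] 'b' = {A,B,S,T1}  orig:{A,B,S}
  T[1,1] 'b' = {A,B,S,T1}  orig:{A,B,S}
  T[2,2] 'c' = {A,B,S,T2}  orig:{A,B,S}
  T[0,1] 'bb' = {A,B,S}
  T[1,2] 'bc' = {A,B,S}
  T[0,2] 'bbc' = {A,B,S}

S ∈ T[0,2] ⇒ YES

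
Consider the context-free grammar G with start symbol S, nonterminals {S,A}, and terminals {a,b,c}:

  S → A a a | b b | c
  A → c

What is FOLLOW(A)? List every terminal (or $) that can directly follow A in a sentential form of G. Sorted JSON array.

Compute FIRST by fixpoint:
round 1:
  A via A→c: +{c}
  S via S→A a a: +{c}
  S via S→b b: +{b}
  FIRST[S]={b,c}  FIRST[A]={c}
round 2: done
  FIRST[S]={b,c}  FIRST[A]={c}

FOLLOW sets:
initialize: $ ∈ FOLLOW(S)
[1]
  S→A a a: FOLLOW(A) ⊇ FIRST(a) = {a}; new: +{a}
  FOLLOW[S]={$}  FOLLOW[A]={a}
[2] done
  FOLLOW[S]={$}  FOLLOW[A]={a}

FOLLOW(A) = ["a"]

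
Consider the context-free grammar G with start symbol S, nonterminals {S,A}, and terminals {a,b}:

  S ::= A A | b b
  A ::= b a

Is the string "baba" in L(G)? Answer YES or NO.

CNF form of G:
  S -> A A | T0 T0
  A -> T0 T1
  T0 -> b
  T1 -> a

CYK table (by increasing span):
  T[0,0] 'b' = {T0}  orig:{}
  T[1,1] 'a' = {T1}  orig:{}
  T[2,2] 'b' = {T0}  orig:{}
  T[3,3] 'a' = {T1}  orig:{}
  T[0,1] 'ba' = {A}
  T[1,2] 'ab' = ∅
  T[2,3] 'ba' = {A}
  T[0,2] 'bab' = ∅
  T[1,3] 'aba' = ∅
  T[0,3] 'baba' = {S}

S ∈ T[0,3] ⇒ YES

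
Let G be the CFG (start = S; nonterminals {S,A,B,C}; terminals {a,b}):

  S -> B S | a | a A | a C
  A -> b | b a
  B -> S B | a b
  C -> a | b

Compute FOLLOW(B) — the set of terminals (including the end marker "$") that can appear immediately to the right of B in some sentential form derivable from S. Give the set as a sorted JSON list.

Compute FIRST by fixpoint:
[1]
  A via A→b: +{b}
  B via B→a b: +{a}
  C via C→a: +{a}
  C via C→b: +{b}
  S via S→B S: +{a}
  FIRST(S)={a}  FIRST(A)={b}  FIRST(B)={a}  FIRST(C)={a,b}
[2] — fixpoint
  FIRST(S)={a}  FIRST(A)={b}  FIRST(B)={a}  FIRST(C)={a,b}

FOLLOW sets:
seed FOLLOW(S) with $
pass 1:
  B→S B: FOLLOW(S) ⊇ FIRST(B) = {a}; new: +{a}
  S→B S: FOLLOW(B) ⊇ FIRST(S) = {a}; new: +{a}
  S→a A: FOLLOW(A) ⊇ FOLLOW(S) ⊇ {$,a}; new: +{$,a}
  S→a C: FOLLOW(C) ⊇ FOLLOW(S) ⊇ {$,a}; new: +{$,a}
  FOLLOW(S)={$,a}  FOLLOW(A)={$,a}  FOLLOW(B)={a}  FOLLOW(C)={$,a}
pass 2: — fixpoint
  FOLLOW(S)={$,a}  FOLLOW(A)={$,a}  FOLLOW(B)={a}  FOLLOW(C)={$,a}

FOLLOW(B) = ["a"]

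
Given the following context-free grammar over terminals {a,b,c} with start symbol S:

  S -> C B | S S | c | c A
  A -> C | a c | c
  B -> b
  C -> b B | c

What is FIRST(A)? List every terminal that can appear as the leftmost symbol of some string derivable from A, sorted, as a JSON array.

FIRST iteration:
round 1:
  A via A→a c: +{a}
  A via A→c: +{c}
  B via B→b: +{b}
  C via C→b B: +{b}
  C via C→c: +{c}
  S via S→C B: +{b,c}
  S: {b,c}  A: {a,c}  B: {b}  C: {b,c}
round 2:
  A via A→C: +{b}
  S: {b,c}  A: {a,b,c}  B: {b}  C: {b,c}
round 3: (no change)
  S: {b,c}  A: {a,b,c}  B: {b}  C: {b,c}

FIRST(A) = ["a", "b", "c"]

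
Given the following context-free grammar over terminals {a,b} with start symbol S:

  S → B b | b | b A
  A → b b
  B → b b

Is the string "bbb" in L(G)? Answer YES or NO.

Convert to CNF:
  S -> B T0 | T0 A | b
  A -> T0 T0
  B -> T0 T0
  T0 -> b

Fill CYK table bottom-up:
  cell(0,0) b: {S,T0}  orig:{S}
  cell(1,1) b: {S,T0}  orig:{S}
  cell(2,2) b: {S,T0}  orig:{S}
  cell(0,1) bb: {A,B}
  cell(1,2) bb: {A,B}
  cell(0,2) bbb: {S}

S ∈ T[0,2] ⇒ YES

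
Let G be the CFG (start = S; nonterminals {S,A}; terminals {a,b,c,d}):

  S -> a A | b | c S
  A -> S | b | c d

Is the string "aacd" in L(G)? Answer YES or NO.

Convert to CNF:
  S -> T0 A | T1 S | b
  A -> T0 A | T1 S | T1 T2 | b
  T0 -> a
  T1 -> c
  T2 -> d

Fill CYK table bottom-up:
  T[0,0] 'a' = {T0}  orig:{}
  T[1,1] 'a' = {T0}  orig:{}
  T[2,2] 'c' = {T1}  orig:{}
  T[3,3] 'd' = {T2}  orig:{}
  T[0,1] 'aa' = ∅
  T[1,2] 'ac' = ∅
  T[2,3] 'cd' = {A}
  T[0,2] 'aac' = ∅
  T[1,3] 'acd' = {A,S}
  T[0,3] 'aacd' = {A,S}

S ∈ T[0,3] ⇒ YES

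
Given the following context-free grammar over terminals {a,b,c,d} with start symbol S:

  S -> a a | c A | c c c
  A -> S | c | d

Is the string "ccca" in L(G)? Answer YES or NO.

Convert to CNF:
  S -> T0 T0 | T1 A | T1 X3
  A -> T0 T0 | T1 A | T1 X2 | c | d
  T0 -> a
  T1 -> c
  X2 -> T1 T1
  X3 -> T1 T1

Fill CYK table bottom-up:
  cell(0,0) c: {A,T1}  orig:{A}
  cell(1,1) c: {A,T1}  orig:{A}
  cell(2,2) c: {A,T1}  orig:{A}
  cell(3,3) a: {T0}  orig:{}
  cell(0,1) cc: {A,S,X2,X3}  orig:{A,S}
  cell(1,2) cc: {A,S,X2,X3}  orig:{A,S}
  cell(2,3) ca: ∅
  cell(0,2) ccc: {A,S}
  cell(1,3) cca: ∅
  cell(0,3) ccca: ∅

S ∉ T[0,3] ⇒ NO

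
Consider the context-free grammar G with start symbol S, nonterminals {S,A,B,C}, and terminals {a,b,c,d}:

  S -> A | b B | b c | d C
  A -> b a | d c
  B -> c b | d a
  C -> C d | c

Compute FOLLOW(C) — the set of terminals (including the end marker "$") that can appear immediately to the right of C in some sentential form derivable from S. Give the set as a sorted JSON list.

Compute FIRST by fixpoint:
round 1:
  A via A→b a: +{b}
  A via A→d c: +{d}
  B via B→c b: +{c}
  B via B→d a: +{d}
  C via C→c: +{c}
  S via S→A: +{b,d}
  FIRST(S)={b,d}  FIRST(A)={b,d}  FIRST(B)={c,d}  FIRST(C)={c}
round 2: done
  FIRST(S)={b,d}  FIRST(A)={b,d}  FIRST(B)={c,d}  FIRST(C)={c}

FOLLOW iteration:
FOLLOW(S) := {$}
[1]
  C→C d: FOLLOW(C) ⊇ FIRST(d) = {d}; new: +{d}
  S→A: FOLLOW(A) ⊇ FOLLOW(S) ⊇ {$}; new: +{$}
  S→b B: FOLLOW(B) ⊇ FOLLOW(S) ⊇ {$}; new: +{$}
  S→d C: FOLLOW(C) ⊇ FOLLOW(S) ⊇ {$}; new: +{$}
  FOLLOW[S]={$}  FOLLOW[A]={$}  FOLLOW[B]={$}  FOLLOW[C]={$,d}
[2] (stable)
  FOLLOW[S]={$}  FOLLOW[A]={$}  FOLLOW[B]={$}  FOLLOW[C]={$,d}

FOLLOW(C) = ["$", "d"]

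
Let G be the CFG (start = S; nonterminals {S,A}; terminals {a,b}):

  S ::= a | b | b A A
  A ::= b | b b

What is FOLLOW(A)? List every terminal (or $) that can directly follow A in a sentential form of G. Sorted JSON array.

FIRST sets, iterate to fixpoint:
[1]
  A via A→b: +{b}
  S via S→a: +{a}
  S via S→b: +{b}
  S: {a,b}  A: {b}
[2] (no change)
  S: {a,b}  A: {b}

Compute FOLLOW by fixpoint:
FOLLOW(S) := {$}
[1]
  S→b A A: FOLLOW(A) ⊇ FIRST(A) = {b}; new: +{b}
  S→b A A: FOLLOW(A) ⊇ FOLLOW(S) ⊇ {$}; new: +{$}
  FOLLOW[S]={$}  FOLLOW[A]={$,b}
[2] (no change)
  FOLLOW[S]={$}  FOLLOW[A]={$,b}

FOLLOW(A) = ["$", "b"]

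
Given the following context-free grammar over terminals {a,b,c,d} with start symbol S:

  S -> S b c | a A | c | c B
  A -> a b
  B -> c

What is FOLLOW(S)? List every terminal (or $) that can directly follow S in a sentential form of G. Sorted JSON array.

FIRST sets, iterate to fixpoint:
round 1:
  A via A→a b: +{a}
  B via B→c: +{c}
  S via S→a A: +{a}
  S via S→c: +{c}
  FIRST(S)={a,c}  FIRST(A)={a}  FIRST(B)={c}
round 2: (no change)
  FIRST(S)={a,c}  FIRST(A)={a}  FIRST(B)={c}

FOLLOW iteration:
FOLLOW(S) := {$}
[1]
  S→S b c: FOLLOW(S) ⊇ FIRST(b) = {b}; new: +{b}
  S→a A: FOLLOW(A) ⊇ FOLLOW(S) ⊇ {$,b}; new: +{$,b}
  S→c B: FOLLOW(B) ⊇ FOLLOW(S) ⊇ {$,b}; new: +{$,b}
  FOLLOW[S]={$,b}  FOLLOW[A]={$,b}  FOLLOW[B]={$,b}
[2] done
  FOLLOW[S]={$,b}  FOLLOW[A]={$,b}  FOLLOW[B]={$,b}

FOLLOW(S) = ["$", "b"]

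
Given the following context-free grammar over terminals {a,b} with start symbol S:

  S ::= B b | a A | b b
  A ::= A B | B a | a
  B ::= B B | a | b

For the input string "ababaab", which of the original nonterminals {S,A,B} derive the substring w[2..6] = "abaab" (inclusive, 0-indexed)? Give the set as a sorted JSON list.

Convert to CNF:
  S -> B T1 | T0 A | T1 T1
  A -> A B | B T0 | a
  B -> B B | a | b
  T0 -> a
  T1 -> b

CYK fill, restricted to cells inside w[2..6]:
  [2..2]={A,B,T0}  "a"  orig:{A,B}
  [3..3]={B,T1}  "b"  orig:{B}
  [4..4]={A,B,T0}  "a"  orig:{A,B}
  [5..5]={A,B,T0}  "a"  orig:{A,B}
  [6..6]={B,T1}  "b"  orig:{B}
  [2..3]={A,B,S}  "ab"
  [3..4]={A,B}  "ba"
  [4..5]={A,B,S}  "aa"
  [5..6]={A,B,S}  "ab"
  [2..4]={A,B,S}  "aba"
  [3..5]={A,B}  "baa"
  [4..6]={A,B,S}  "aab"
  [2..5]={A,B,S}  "abaa"
  [3..6]={A,B,S}  "baab"
  [2..6]={A,B,S}  "abaab"

Original NTs in T[2,6] deriving "abaab": ["A", "B", "S"]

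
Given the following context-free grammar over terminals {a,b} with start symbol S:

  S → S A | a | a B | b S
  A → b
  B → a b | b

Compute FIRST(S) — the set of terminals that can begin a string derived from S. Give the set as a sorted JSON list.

Compute FIRST by fixpoint:
pass 1:
  A via A→b: +{b}
  B via B→a b: +{a}
  B via B→b: +{b}
  S via S→a: +{a}
  S via S→b S: +{b}
  FIRST(S)={a,b}  FIRST(A)={b}  FIRST(B)={a,b}
pass 2: (no change)
  FIRST(S)={a,b}  FIRST(A)={b}  FIRST(B)={a,b}

FIRST(S) = ["a", "b"]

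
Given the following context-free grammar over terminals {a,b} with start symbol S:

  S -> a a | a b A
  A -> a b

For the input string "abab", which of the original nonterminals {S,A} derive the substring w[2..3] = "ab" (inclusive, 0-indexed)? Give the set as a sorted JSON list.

Convert to CNF:
  S -> T0 T0 | T0 X2
  A -> T0 T1
  T0 -> a
  T1 -> b
  X2 -> T1 A

CYK fill, restricted to cells inside w[2..3]:
  [2..2]={T0}  "a"  orig:{}
  [3..3]={T1}  "b"  orig:{}
  [2..3]={A}  "ab"

Original NTs in T[2,3] deriving "ab": ["A"]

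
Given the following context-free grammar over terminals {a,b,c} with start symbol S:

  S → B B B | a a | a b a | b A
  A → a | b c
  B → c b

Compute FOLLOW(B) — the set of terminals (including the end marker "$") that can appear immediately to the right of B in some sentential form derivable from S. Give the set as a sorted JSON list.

Compute FIRST by fixpoint:
iter 1:
  A via A→a: +{a}
  A via A→b c: +{b}
  B via B→c b: +{c}
  S via S→B B B: +{c}
  S via S→a a: +{a}
  S via S→b A: +{b}
  FIRST[S]={a,b,c}  FIRST[A]={a,b}  FIRST[B]={c}
iter 2: — fixpoint
  FIRST[S]={a,b,c}  FIRST[A]={a,b}  FIRST[B]={c}

FOLLOW iteration:
seed FOLLOW(S) with $
pass 1:
  S→B B B: FOLLOW(B) ⊇ FIRST(B) = {c}; new: +{c}
  S→B B B: FOLLOW(B) ⊇ FOLLOW(S) ⊇ {$}; new: +{$}
  S→b A: FOLLOW(A) ⊇ FOLLOW(S) ⊇ {$}; new: +{$}
  FOLLOW(S)={$}  FOLLOW(A)={$}  FOLLOW(B)={$,c}
pass 2: (stable)
  FOLLOW(S)={$}  FOLLOW(A)={$}  FOLLOW(B)={$,c}

FOLLOW(B) = ["$", "c"]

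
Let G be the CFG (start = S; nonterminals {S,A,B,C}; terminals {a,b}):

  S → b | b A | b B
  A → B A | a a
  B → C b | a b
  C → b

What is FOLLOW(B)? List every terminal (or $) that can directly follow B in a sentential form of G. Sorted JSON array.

FIRST sets, iterate to fixpoint:
pass 1:
  A via A→a a: +{a}
  B via B→a b: +{a}
  C via C→b: +{b}
  S via S→b: +{b}
  FIRST[S]={b}  FIRST[A]={a}  FIRST[B]={a}  FIRST[C]={b}
pass 2:
  B via B→C b: +{b}
  FIRST[S]={b}  FIRST[A]={a}  FIRST[B]={a,b}  FIRST[C]={b}
pass 3:
  A via A→B A: +{b}
  FIRST[S]={b}  FIRST[A]={a,b}  FIRST[B]={a,b}  FIRST[C]={b}
pass 4: (stable)
  FIRST[S]={b}  FIRST[A]={a,b}  FIRST[B]={a,b}  FIRST[C]={b}

FOLLOW iteration:
FOLLOW(S) := {$}
iter 1:
  A→B A: FOLLOW(B) ⊇ FIRST(A) = {a,b}; new: +{a,b}
  B→C b: FOLLOW(C) ⊇ FIRST(b) = {b}; new: +{b}
  S→b A: FOLLOW(A) ⊇ FOLLOW(S) ⊇ {$}; new: +{$}
  S→b B: FOLLOW(B) ⊇ FOLLOW(S) ⊇ {$}; new: +{$}
  FOLLOW(S)={$}  FOLLOW(A)={$}  FOLLOW(B)={$,a,b}  FOLLOW(C)={b}
iter 2: (no change)
  FOLLOW(S)={$}  FOLLOW(A)={$}  FOLLOW(B)={$,a,b}  FOLLOW(C)={b}

FOLLOW(B) = ["$", "a", "b"]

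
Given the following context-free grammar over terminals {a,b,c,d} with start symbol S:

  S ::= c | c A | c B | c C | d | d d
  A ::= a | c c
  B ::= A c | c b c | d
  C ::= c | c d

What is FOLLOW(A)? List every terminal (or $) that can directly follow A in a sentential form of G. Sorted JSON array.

Compute FIRST by fixpoint:
round 1:
  A via A→a: +{a}
  A via A→c c: +{c}
  B via B→A c: +{a,c}
  B via B→d: +{d}
  C via C→c: +{c}
  S via S→c: +{c}
  S via S→d: +{d}
  FIRST[S]={c,d}  FIRST[A]={a,c}  FIRST[B]={a,c,d}  FIRST[C]={c}
round 2: done
  FIRST[S]={c,d}  FIRST[A]={a,c}  FIRST[B]={a,c,d}  FIRST[C]={c}

FOLLOW iteration:
seed FOLLOW(S) with $
[1]
  B→A c: FOLLOW(A) ⊇ FIRST(c) = {c}; new: +{c}
  S→c A: FOLLOW(A) ⊇ FOLLOW(S) ⊇ {$}; new: +{$}
  S→c B: FOLLOW(B) ⊇ FOLLOW(S) ⊇ {$}; new: +{$}
  S→c C: FOLLOW(C) ⊇ FOLLOW(S) ⊇ {$}; new: +{$}
  S: {$}  A: {$,c}  B: {$}  C: {$}
[2] (stable)
  S: {$}  A: {$,c}  B: {$}  C: {$}

FOLLOW(A) = ["$", "c"]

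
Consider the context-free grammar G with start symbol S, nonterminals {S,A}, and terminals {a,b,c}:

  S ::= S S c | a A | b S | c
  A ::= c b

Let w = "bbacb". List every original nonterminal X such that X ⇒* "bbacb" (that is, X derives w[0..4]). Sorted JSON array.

CNF form of G:
  S -> S X3 | T1 S | T2 A | c
  A -> T0 T1
  T0 -> c
  T1 -> b
  T2 -> a
  X3 -> S T0

CYK table (by increasing span) — only the sub-triangle for w[0..4]:
  cell(0,0) b: {T1}  orig:{}
  cell(1,1) b: {T1}  orig:{}
  cell(2,2) a: {T2}  orig:{}
  cell(3,3) c: {S,T0}  orig:{S}
  cell(4,4) b: {T1}  orig:{}
  cell(0,1) bb: ∅
  cell(1,2) ba: ∅
  cell(2,3) ac: ∅
  cell(3,4) cb: {A}
  cell(0,2) bba: ∅
  cell(1,3) bac: ∅
  cell(2,4) acb: {S}
  cell(0,3) bbac: ∅
  cell(1,4) bacb: {S}
  cell(0,4) bbacb: {S}

Original NTs in T[0,4] deriving "bbacb": ["S"]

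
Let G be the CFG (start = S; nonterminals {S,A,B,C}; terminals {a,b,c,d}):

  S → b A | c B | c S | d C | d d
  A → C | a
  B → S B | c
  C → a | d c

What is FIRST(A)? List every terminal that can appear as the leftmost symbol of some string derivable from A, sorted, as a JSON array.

Compute FIRST by fixpoint:
[1]
  A via A→a: +{a}
  B via B→c: +{c}
  C via C→a: +{a}
  C via C→d c: +{d}
  S via S→b A: +{b}
  S via S→c B: +{c}
  S via S→d C: +{d}
  S: {b,c,d}  A: {a}  B: {c}  C: {a,d}
[2]
  A via A→C: +{d}
  B via B→S B: +{b,d}
  S: {b,c,d}  A: {a,d}  B: {b,c,d}  C: {a,d}
[3] — fixpoint
  S: {b,c,d}  A: {a,d}  B: {b,c,d}  C: {a,d}

FIRST(A) = ["a", "d"]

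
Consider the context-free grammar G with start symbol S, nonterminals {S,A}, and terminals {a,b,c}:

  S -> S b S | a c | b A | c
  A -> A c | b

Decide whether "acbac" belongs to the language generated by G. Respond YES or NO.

Convert to CNF:
  S -> S X3 | T1 A | T2 T0 | c
  A -> A T0 | b
  T0 -> c
  T1 -> b
  T2 -> a
  X3 -> T1 S

CYK table (by increasing span):
  [0..0]={T2}  "a"  orig:{}
  [1..1]={S,T0}  "c"  orig:{S}
  [2..2]={A,T1}  "b"  orig:{A}
  [3..3]={T2}  "a"  orig:{}
  [4..4]={S,T0}  "c"  orig:{S}
  [0..1]={S}  "ac"
  [1..2]=∅  "cb"
  [2..3]=∅  "ba"
  [3..4]={S}  "ac"
  [0..2]=∅  "acb"
  [1..3]=∅  "cba"
  [2..4]={X3}  "bac"  orig:{}
  [0..3]=∅  "acba"
  [1..4]={S}  "cbac"
  [0..4]={S}  "acbac"

S ∈ T[0,4] ⇒ YES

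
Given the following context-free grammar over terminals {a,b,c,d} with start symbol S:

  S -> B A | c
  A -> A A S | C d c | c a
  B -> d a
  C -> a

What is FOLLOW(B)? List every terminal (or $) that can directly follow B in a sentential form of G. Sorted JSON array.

Compute FIRST by fixpoint:
iter 1:
  A via A→c a: +{c}
  B via B→d a: +{d}
  C via C→a: +{a}
  S via S→B A: +{d}
  S via S→c: +{c}
  FIRST[S]={c,d}  FIRST[A]={c}  FIRST[B]={d}  FIRST[C]={a}
iter 2:
  A via A→C d c: +{a}
  FIRST[S]={c,d}  FIRST[A]={a,c}  FIRST[B]={d}  FIRST[C]={a}
iter 3: (stable)
  FIRST[S]={c,d}  FIRST[A]={a,c}  FIRST[B]={d}  FIRST[C]={a}

Compute FOLLOW by fixpoint:
seed FOLLOW(S) with $
iter 1:
  A→A A S: FOLLOW(A) ⊇ FIRST(A) = {a,c}; new: +{a,c}
  A→A A S: FOLLOW(A) ⊇ FIRST(S) = {c,d}; new: +{d}
  A→A A S: FOLLOW(S) ⊇ FOLLOW(A) ⊇ {a,c,d}; new: +{a,c,d}
  A→C d c: FOLLOW(C) ⊇ FIRST(d) = {d}; new: +{d}
  S→B A: FOLLOW(B) ⊇ FIRST(A) = {a,c}; new: +{a,c}
  S→B A: FOLLOW(A) ⊇ FOLLOW(S) ⊇ {$,a,c,d}; new: +{$}
  S: {$,a,c,d}  A: {$,a,c,d}  B: {a,c}  C: {d}
iter 2: (no change)
  S: {$,a,c,d}  A: {$,a,c,d}  B: {a,c}  C: {d}

FOLLOW(B) = ["a", "c"]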